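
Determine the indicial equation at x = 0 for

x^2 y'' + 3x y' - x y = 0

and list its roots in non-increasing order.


Divide by x^2 to reach normal form y'' + P_1(x) y' + P_2(x) y = 0 with P_1(x) = 3/x and P_2(x) = -1/x.
x = 0 is a singular point because the y'-coefficient 3/x has a pole at x = 0 and the y-coefficient -1/x has a pole at x = 0.
It is a regular singular point because x P_1(x) = p(x) = 3 and x^2 P_2(x) = q(x) = -x are polynomials, hence analytic at x = 0.
p(0) = 3,  q(0) = 0.
Indicial equation: r(r-1) + p(0) r + q(0) = 0, i.e. r^2 + (p(0) - 1) r + q(0) = 0, i.e. r^2 + 2 r = 0.
Discriminant: (2)^2 - 4(0) = 4, so r = (-2 ± 2)/2.
Solving: r_1 = 0, r_2 = -2.

indicial: r^2 + 2 r = 0; roots r_1 = 0, r_2 = -2


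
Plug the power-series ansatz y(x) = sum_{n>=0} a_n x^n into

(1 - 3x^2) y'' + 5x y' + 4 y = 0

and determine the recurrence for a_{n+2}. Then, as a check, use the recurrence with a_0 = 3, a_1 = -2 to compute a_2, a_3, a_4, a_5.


Substitute y = sum_n a_n x^n.
(1 - 3 x^2) y'' contributes (n+2)(n+1) a_{n+2} - 3 n(n-1) a_n at x^n.
5 x y'(x) contributes 5 n a_n at x^n.
4 y(x) contributes 4 a_n at x^n.
Matching x^n: (n+2)(n+1) a_{n+2} + (-3 n(n-1) + 5 n + 4) a_n = 0.
Thus a_{n+2} = (3 n(n-1) - 5 n - 4) / ((n+1)(n+2)) * a_n.

Check with a_0 = 3, a_1 = -2 (apply the recurrence for n = 0, 1, 2, 3): a_0 = 3, a_1 = -2, a_2 = -6, a_3 = 3, a_4 = 4, a_5 = -3/20.

a_(n+2) = (3 n(n-1) - 5 n - 4) / ((n+1)(n+2)) * a_n; check: a_0 = 3, a_1 = -2, a_2 = -6, a_3 = 3, a_4 = 4, a_5 = -3/20


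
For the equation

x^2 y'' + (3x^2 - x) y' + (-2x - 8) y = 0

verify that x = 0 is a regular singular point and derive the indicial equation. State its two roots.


Divide by x^2 to reach normal form y'' + P_1(x) y' + P_2(x) y = 0 with P_1(x) = 3 - 1/x and P_2(x) = -2/x - 8/x^2.
x = 0 is a singular point because the y'-coefficient 3 - 1/x has a pole at x = 0 and the y-coefficient -2/x - 8/x^2 has a pole at x = 0.
It is a regular singular point because x P_1(x) = p(x) = 3x - 1 and x^2 P_2(x) = q(x) = -2x - 8 are polynomials, hence analytic at x = 0.
p(0) = -1,  q(0) = -8.
Indicial equation: r(r-1) + p(0) r + q(0) = 0, i.e. r^2 + (p(0) - 1) r + q(0) = 0, i.e. r^2 - 2 r - 8 = 0.
Discriminant: (-2)^2 - 4(-8) = 36, so r = (2 ± 6)/2.
Solving: r_1 = 4, r_2 = -2.

indicial: r^2 - 2 r - 8 = 0; roots r_1 = 4, r_2 = -2


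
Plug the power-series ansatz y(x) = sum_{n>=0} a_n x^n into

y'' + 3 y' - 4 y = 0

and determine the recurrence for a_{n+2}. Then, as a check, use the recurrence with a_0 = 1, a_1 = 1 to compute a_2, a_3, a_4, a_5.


Substitute y = sum_n a_n x^n.
y''(x) has coefficient (n+2)(n+1) a_{n+2} at x^n;
3 y'(x) has coefficient 3 (n+1) a_{n+1} at x^n;
-4 y(x) has coefficient -4 a_n at x^n.
Matching x^n: (n+2)(n+1) a_{n+2} + 3 (n+1) a_{n+1} - 4 a_n = 0.
Thus a_{n+2} = [-3 (n+1) a_{n+1} + 4 a_n] / ((n+1)(n+2)).

Check with a_0 = 1, a_1 = 1 (apply the recurrence for n = 0, 1, 2, 3): a_0 = 1, a_1 = 1, a_2 = 1/2, a_3 = 1/6, a_4 = 1/24, a_5 = 1/120.

a_(n+2) = [-3 (n+1) a_(n+1) + 4 a_n] / ((n+1)(n+2)); check: a_0 = 1, a_1 = 1, a_2 = 1/2, a_3 = 1/6, a_4 = 1/24, a_5 = 1/120


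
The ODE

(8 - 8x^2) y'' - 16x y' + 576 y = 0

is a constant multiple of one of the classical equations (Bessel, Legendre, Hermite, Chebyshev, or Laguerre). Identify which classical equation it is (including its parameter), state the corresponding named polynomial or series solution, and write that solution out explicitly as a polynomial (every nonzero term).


All three coefficients share the factor 8; dividing through by 8 gives  (1 - x^2) y'' - 2x y' + 72 y = 0.
This matches the Legendre equation (1 - x^2) y'' - 2x y' + n(n+1) y = 0 (note the -2x y' term) with n(n+1) = 72, so n = 8; the polynomial solution is P_8(x).
With y = sum_k a_k x^k, matching x^k gives (k+2)(k+1) a_{k+2} = [k(k+1) - n(n+1)] a_k = (k - 8)(k + 9) a_k. The right side vanishes at k = 8, so the series with the parity of 8 terminates at degree 8.
Standard normalization (P_n(1) = 1): leading coefficient (2n)!/(2^n (n!)^2) = 20922789888000/(256*1625702400) = 6435/128, so a_8 = 6435/128. Work downward with a_k = (k+1)(k+2) a_{k+2} / ((k - 8)(k + 9)):
  a_6 = (7)(8)(6435/128) / ((6 - 8)(6 + 9)) = (45045/16)/(-30) = -3003/32
  a_4 = (5)(6)(-3003/32) / ((4 - 8)(4 + 9)) = (-45045/16)/(-52) = 3465/64
  a_2 = (3)(4)(3465/64) / ((2 - 8)(2 + 9)) = (10395/16)/(-66) = -315/32
  a_0 = (1)(2)(-315/32) / ((0 - 8)(0 + 9)) = (-315/16)/(-72) = 35/128
Hence P_8(x) = 6435 x^8/128 - 3003 x^6/32 + 3465 x^4/64 - 315 x^2/32 + 35/128.

P_8(x); series = 6435 x^8/128 - 3003 x^6/32 + 3465 x^4/64 - 315 x^2/32 + 35/128


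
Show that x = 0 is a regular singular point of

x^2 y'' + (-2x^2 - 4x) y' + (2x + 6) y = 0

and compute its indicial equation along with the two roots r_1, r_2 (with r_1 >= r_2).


Divide by x^2 to reach normal form y'' + P_1(x) y' + P_2(x) y = 0 with P_1(x) = -2 - 4/x and P_2(x) = 2/x + 6/x^2.
x = 0 is a singular point because the y'-coefficient -2 - 4/x has a pole at x = 0 and the y-coefficient 2/x + 6/x^2 has a pole at x = 0.
It is a regular singular point because x P_1(x) = p(x) = -2x - 4 and x^2 P_2(x) = q(x) = 2x + 6 are polynomials, hence analytic at x = 0.
p(0) = -4,  q(0) = 6.
Indicial equation: r(r-1) + p(0) r + q(0) = 0, i.e. r^2 + (p(0) - 1) r + q(0) = 0, i.e. r^2 - 5 r + 6 = 0.
Discriminant: (-5)^2 - 4(6) = 1, so r = (5 ± 1)/2.
Solving: r_1 = 3, r_2 = 2.

indicial: r^2 - 5 r + 6 = 0; roots r_1 = 3, r_2 = 2


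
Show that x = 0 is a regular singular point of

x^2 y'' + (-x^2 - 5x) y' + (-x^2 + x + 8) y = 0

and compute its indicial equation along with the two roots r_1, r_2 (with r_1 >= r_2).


Divide by x^2 to reach normal form y'' + P_1(x) y' + P_2(x) y = 0 with P_1(x) = -1 - 5/x and P_2(x) = -1 + 1/x + 8/x^2.
x = 0 is a singular point because the y'-coefficient -1 - 5/x has a pole at x = 0 and the y-coefficient -1 + 1/x + 8/x^2 has a pole at x = 0.
It is a regular singular point because x P_1(x) = p(x) = -x - 5 and x^2 P_2(x) = q(x) = -x^2 + x + 8 are polynomials, hence analytic at x = 0.
p(0) = -5,  q(0) = 8.
Indicial equation: r(r-1) + p(0) r + q(0) = 0, i.e. r^2 + (p(0) - 1) r + q(0) = 0, i.e. r^2 - 6 r + 8 = 0.
Discriminant: (-6)^2 - 4(8) = 4, so r = (6 ± 2)/2.
Solving: r_1 = 4, r_2 = 2.

indicial: r^2 - 6 r + 8 = 0; roots r_1 = 4, r_2 = 2


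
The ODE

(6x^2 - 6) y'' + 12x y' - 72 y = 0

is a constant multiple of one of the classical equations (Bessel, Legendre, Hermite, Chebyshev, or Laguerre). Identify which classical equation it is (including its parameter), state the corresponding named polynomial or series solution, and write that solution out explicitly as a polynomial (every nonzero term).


All three coefficients share the factor -6; dividing through by -6 gives  (1 - x^2) y'' - 2x y' + 12 y = 0.
This matches the Legendre equation (1 - x^2) y'' - 2x y' + n(n+1) y = 0 (note the -2x y' term) with n(n+1) = 12, so n = 3; the polynomial solution is P_3(x).
With y = sum_k a_k x^k, matching x^k gives (k+2)(k+1) a_{k+2} = [k(k+1) - n(n+1)] a_k = (k - 3)(k + 4) a_k. The right side vanishes at k = 3, so the series with the parity of 3 terminates at degree 3.
Standard normalization (P_n(1) = 1): leading coefficient (2n)!/(2^n (n!)^2) = 720/(8*36) = 5/2, so a_3 = 5/2. Work downward with a_k = (k+1)(k+2) a_{k+2} / ((k - 3)(k + 4)):
  a_1 = (2)(3)(5/2) / ((1 - 3)(1 + 4)) = 15/(-10) = -3/2
Hence P_3(x) = 5 x^3/2 - 3 x/2.

P_3(x); series = 5 x^3/2 - 3 x/2


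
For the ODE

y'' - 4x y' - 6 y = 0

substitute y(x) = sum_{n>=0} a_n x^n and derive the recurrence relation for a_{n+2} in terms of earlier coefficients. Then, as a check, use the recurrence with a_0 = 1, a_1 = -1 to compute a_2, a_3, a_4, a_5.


Substitute y = sum_n a_n x^n.
y''(x) has coefficient (n+2)(n+1) a_{n+2} at x^n;
-4 x y'(x) has coefficient -4 n a_n at x^n (shift);
-6 y(x) has coefficient -6 a_n at x^n.
Matching x^n: (n+2)(n+1) a_{n+2} + (-4n - 6) a_n = 0.
Thus a_{n+2} = (4n + 6) / ((n+1)(n+2)) * a_n.

Check with a_0 = 1, a_1 = -1 (apply the recurrence for n = 0, 1, 2, 3): a_0 = 1, a_1 = -1, a_2 = 3, a_3 = -5/3, a_4 = 7/2, a_5 = -3/2.

a_(n+2) = (4n + 6) / ((n+1)(n+2)) * a_n; check: a_0 = 1, a_1 = -1, a_2 = 3, a_3 = -5/3, a_4 = 7/2, a_5 = -3/2


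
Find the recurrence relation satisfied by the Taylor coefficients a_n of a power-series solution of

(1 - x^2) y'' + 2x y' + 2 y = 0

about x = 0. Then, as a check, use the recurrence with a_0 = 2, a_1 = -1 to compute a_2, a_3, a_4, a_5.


Substitute y = sum_n a_n x^n.
(1 - 1 x^2) y'' contributes (n+2)(n+1) a_{n+2} - n(n-1) a_n at x^n.
2 x y'(x) contributes 2 n a_n at x^n.
2 y(x) contributes 2 a_n at x^n.
Matching x^n: (n+2)(n+1) a_{n+2} + (-n(n-1) + 2 n + 2) a_n = 0.
Thus a_{n+2} = (n(n-1) - 2 n - 2) / ((n+1)(n+2)) * a_n.

Check with a_0 = 2, a_1 = -1 (apply the recurrence for n = 0, 1, 2, 3): a_0 = 2, a_1 = -1, a_2 = -2, a_3 = 2/3, a_4 = 2/3, a_5 = -1/15.

a_(n+2) = (n(n-1) - 2 n - 2) / ((n+1)(n+2)) * a_n; check: a_0 = 2, a_1 = -1, a_2 = -2, a_3 = 2/3, a_4 = 2/3, a_5 = -1/15


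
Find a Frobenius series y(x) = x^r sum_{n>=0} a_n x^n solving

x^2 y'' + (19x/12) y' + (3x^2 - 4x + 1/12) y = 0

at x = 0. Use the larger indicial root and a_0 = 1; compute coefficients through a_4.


Write in Frobenius form y'' + (p(x)/x) y' + (q(x)/x^2) y = 0:
  p(x) = 19/12,  q(x) = 3x^2 - 4x + 1/12.
Indicial equation: r(r-1) + (19/12) r + (1/12) = 0 -> roots r_1 = -1/4, r_2 = -1/3.
Take r = r_1 = -1/4. Let y(x) = x^r sum_{n>=0} a_n x^n with a_0 = 1.
Substitute y = x^r sum a_n x^n and match x^{r+n}. The recurrence is
  D(n) a_n - 4 a_{n-1} + 3 a_{n-2} = 0,  where D(n) = (r+n)(r+n-1) + (19/12)(r+n) + (1/12).
  a_n = [4 a_{n-1} - 3 a_{n-2}] / D(n).
Since the indicial polynomial factors as (r - r_1)(r - r_2), D(n) = (r_1 + n - r_1)(r_1 + n - r_2) = n(n + 1/12).
Evaluating step by step (a_0 = 1):
  n = 1: D(1) = 1(1 + 1/12) = 13/12; numerator = 4(1) = 4; a_1 = (4)/(13/12) = 48/13
  n = 2: D(2) = 2(2 + 1/12) = 25/6; numerator = 4(48/13) - 3(1) = 153/13; a_2 = (153/13)/(25/6) = 918/325
  n = 3: D(3) = 3(3 + 1/12) = 37/4; numerator = 4(918/325) - 3(48/13) = 72/325; a_3 = (72/325)/(37/4) = 288/12025
  n = 4: D(4) = 4(4 + 1/12) = 49/3; numerator = 4(288/12025) - 3(918/325) = -100746/12025; a_4 = (-100746/12025)/(49/3) = -302238/589225

r = -1/4; a_0 = 1; a_1 = 48/13; a_2 = 918/325; a_3 = 288/12025; a_4 = -302238/589225


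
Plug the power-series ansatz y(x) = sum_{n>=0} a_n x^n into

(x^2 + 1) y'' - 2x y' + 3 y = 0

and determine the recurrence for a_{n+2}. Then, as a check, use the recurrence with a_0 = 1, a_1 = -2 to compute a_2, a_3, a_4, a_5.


Substitute y = sum_n a_n x^n.
(1 + 1 x^2) y'' contributes (n+2)(n+1) a_{n+2} + n(n-1) a_n at x^n.
-2 x y'(x) contributes -2 n a_n at x^n.
3 y(x) contributes 3 a_n at x^n.
Matching x^n: (n+2)(n+1) a_{n+2} + (n(n-1) - 2 n + 3) a_n = 0.
Thus a_{n+2} = (-n(n-1) + 2 n - 3) / ((n+1)(n+2)) * a_n.

Check with a_0 = 1, a_1 = -2 (apply the recurrence for n = 0, 1, 2, 3): a_0 = 1, a_1 = -2, a_2 = -3/2, a_3 = 1/3, a_4 = 1/8, a_5 = -1/20.

a_(n+2) = (-n(n-1) + 2 n - 3) / ((n+1)(n+2)) * a_n; check: a_0 = 1, a_1 = -2, a_2 = -3/2, a_3 = 1/3, a_4 = 1/8, a_5 = -1/20


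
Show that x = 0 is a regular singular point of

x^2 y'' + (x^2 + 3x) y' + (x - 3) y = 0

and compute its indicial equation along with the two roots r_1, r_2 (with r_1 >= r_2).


Divide by x^2 to reach normal form y'' + P_1(x) y' + P_2(x) y = 0 with P_1(x) = 1 + 3/x and P_2(x) = 1/x - 3/x^2.
x = 0 is a singular point because the y'-coefficient 1 + 3/x has a pole at x = 0 and the y-coefficient 1/x - 3/x^2 has a pole at x = 0.
It is a regular singular point because x P_1(x) = p(x) = x + 3 and x^2 P_2(x) = q(x) = x - 3 are polynomials, hence analytic at x = 0.
p(0) = 3,  q(0) = -3.
Indicial equation: r(r-1) + p(0) r + q(0) = 0, i.e. r^2 + (p(0) - 1) r + q(0) = 0, i.e. r^2 + 2 r - 3 = 0.
Discriminant: (2)^2 - 4(-3) = 16, so r = (-2 ± 4)/2.
Solving: r_1 = 1, r_2 = -3.

indicial: r^2 + 2 r - 3 = 0; roots r_1 = 1, r_2 = -3


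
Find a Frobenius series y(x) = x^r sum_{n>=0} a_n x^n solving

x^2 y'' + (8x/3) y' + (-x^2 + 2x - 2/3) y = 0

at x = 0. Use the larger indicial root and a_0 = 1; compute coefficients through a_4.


Write in Frobenius form y'' + (p(x)/x) y' + (q(x)/x^2) y = 0:
  p(x) = 8/3,  q(x) = -x^2 + 2x - 2/3.
Indicial equation: r(r-1) + (8/3) r + (-2/3) = 0 -> roots r_1 = 1/3, r_2 = -2.
Take r = r_1 = 1/3. Let y(x) = x^r sum_{n>=0} a_n x^n with a_0 = 1.
Substitute y = x^r sum a_n x^n and match x^{r+n}. The recurrence is
  D(n) a_n + 2 a_{n-1} - 1 a_{n-2} = 0,  where D(n) = (r+n)(r+n-1) + (8/3)(r+n) + (-2/3).
  a_n = [-2 a_{n-1} + 1 a_{n-2}] / D(n).
Since the indicial polynomial factors as (r - r_1)(r - r_2), D(n) = (r_1 + n - r_1)(r_1 + n - r_2) = n(n + 7/3).
Evaluating step by step (a_0 = 1):
  n = 1: D(1) = 1(1 + 7/3) = 10/3; numerator = -2(1) = -2; a_1 = (-2)/(10/3) = -3/5
  n = 2: D(2) = 2(2 + 7/3) = 26/3; numerator = -2(-3/5) + 1(1) = 11/5; a_2 = (11/5)/(26/3) = 33/130
  n = 3: D(3) = 3(3 + 7/3) = 16; numerator = -2(33/130) + 1(-3/5) = -72/65; a_3 = (-72/65)/(16) = -9/130
  n = 4: D(4) = 4(4 + 7/3) = 76/3; numerator = -2(-9/130) + 1(33/130) = 51/130; a_4 = (51/130)/(76/3) = 153/9880

r = 1/3; a_0 = 1; a_1 = -3/5; a_2 = 33/130; a_3 = -9/130; a_4 = 153/9880


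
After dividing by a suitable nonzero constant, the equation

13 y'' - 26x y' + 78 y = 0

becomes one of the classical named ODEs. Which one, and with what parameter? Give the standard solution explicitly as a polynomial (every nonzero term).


All three coefficients share the factor 13; dividing through by 13 gives  y'' - 2x y' + 6 y = 0.
This matches the Hermite equation y'' - 2x y' + 2n y = 0 with 2n = 6, so n = 3; the polynomial solution is H_3(x).
With y = sum_k a_k x^k, matching x^k gives (k+2)(k+1) a_{k+2} = 2(k - n) a_k = 2(k - 3) a_k. The right side vanishes at k = 3, so the series with the parity of 3 terminates at degree 3.
Standard normalization: leading coefficient of H_n is 2^n, so a_3 = 2^3 = 8. Work downward with a_k = (k+1)(k+2) a_{k+2} / (2(k - n)):
  a_1 = (2)(3)(8) / (2(1 - 3)) = 48/(-4) = -12
Hence H_3(x) = 8 x^3 - 12 x.

H_3(x); series = 8 x^3 - 12 x


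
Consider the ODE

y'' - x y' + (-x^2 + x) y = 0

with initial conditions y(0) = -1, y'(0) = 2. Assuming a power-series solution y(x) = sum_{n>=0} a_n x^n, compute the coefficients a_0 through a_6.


Ansatz: y(x) = sum_{n>=0} a_n x^n, so y'(x) = sum_{n>=1} n a_n x^(n-1) and y''(x) = sum_{n>=2} n(n-1) a_n x^(n-2).
Substitute into P(x) y'' + Q(x) y' + R(x) y = 0 with P(x) = 1, Q(x) = -x, R(x) = -x^2 + x, and match powers of x.
Initial conditions: a_0 = -1, a_1 = 2.
Setting the coefficient of each power of x to zero and solving order by order (substituting the coefficients already found):
  x^0: 2 a_2 = 0  ->  a_2 = 0
  x^1: 6 a_3 - a_1 + a_0 = 0  ->  6 a_3 = a_1 - a_0 = 3  ->  a_3 = 1/2
  x^2: 12 a_4 - 2 a_2 + a_1 - a_0 = 0  ->  12 a_4 = 2 a_2 - a_1 + a_0 = -3  ->  a_4 = -1/4
  x^3: 20 a_5 - 3 a_3 + a_2 - a_1 = 0  ->  20 a_5 = 3 a_3 - a_2 + a_1 = 7/2  ->  a_5 = 7/40
  x^4: 30 a_6 - 4 a_4 + a_3 - a_2 = 0  ->  30 a_6 = 4 a_4 - a_3 + a_2 = -3/2  ->  a_6 = -1/20
Truncated series: y(x) = -1 + 2 x + (1/2) x^3 - (1/4) x^4 + (7/40) x^5 - (1/20) x^6 + O(x^7).

a_0 = -1; a_1 = 2; a_2 = 0; a_3 = 1/2; a_4 = -1/4; a_5 = 7/40; a_6 = -1/20


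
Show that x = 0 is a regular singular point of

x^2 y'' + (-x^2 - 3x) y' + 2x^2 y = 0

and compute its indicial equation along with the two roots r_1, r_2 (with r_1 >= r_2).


Divide by x^2 to reach normal form y'' + P_1(x) y' + P_2(x) y = 0 with P_1(x) = -1 - 3/x and P_2(x) = 2.
x = 0 is a singular point because the y'-coefficient -1 - 3/x has a pole at x = 0.
It is a regular singular point because x P_1(x) = p(x) = -x - 3 and x^2 P_2(x) = q(x) = 2x^2 are polynomials, hence analytic at x = 0.
p(0) = -3,  q(0) = 0.
Indicial equation: r(r-1) + p(0) r + q(0) = 0, i.e. r^2 + (p(0) - 1) r + q(0) = 0, i.e. r^2 - 4 r = 0.
Discriminant: (-4)^2 - 4(0) = 16, so r = (4 ± 4)/2.
Solving: r_1 = 4, r_2 = 0.

indicial: r^2 - 4 r = 0; roots r_1 = 4, r_2 = 0


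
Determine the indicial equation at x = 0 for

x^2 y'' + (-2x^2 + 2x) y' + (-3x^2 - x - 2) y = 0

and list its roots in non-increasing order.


Divide by x^2 to reach normal form y'' + P_1(x) y' + P_2(x) y = 0 with P_1(x) = -2 + 2/x and P_2(x) = -3 - 1/x - 2/x^2.
x = 0 is a singular point because the y'-coefficient -2 + 2/x has a pole at x = 0 and the y-coefficient -3 - 1/x - 2/x^2 has a pole at x = 0.
It is a regular singular point because x P_1(x) = p(x) = 2 - 2x and x^2 P_2(x) = q(x) = -3x^2 - x - 2 are polynomials, hence analytic at x = 0.
p(0) = 2,  q(0) = -2.
Indicial equation: r(r-1) + p(0) r + q(0) = 0, i.e. r^2 + (p(0) - 1) r + q(0) = 0, i.e. r^2 + 1 r - 2 = 0.
Discriminant: (1)^2 - 4(-2) = 9, so r = (-1 ± 3)/2.
Solving: r_1 = 1, r_2 = -2.

indicial: r^2 + 1 r - 2 = 0; roots r_1 = 1, r_2 = -2


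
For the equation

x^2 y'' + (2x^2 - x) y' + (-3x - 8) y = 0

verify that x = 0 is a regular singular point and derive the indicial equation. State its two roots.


Divide by x^2 to reach normal form y'' + P_1(x) y' + P_2(x) y = 0 with P_1(x) = 2 - 1/x and P_2(x) = -3/x - 8/x^2.
x = 0 is a singular point because the y'-coefficient 2 - 1/x has a pole at x = 0 and the y-coefficient -3/x - 8/x^2 has a pole at x = 0.
It is a regular singular point because x P_1(x) = p(x) = 2x - 1 and x^2 P_2(x) = q(x) = -3x - 8 are polynomials, hence analytic at x = 0.
p(0) = -1,  q(0) = -8.
Indicial equation: r(r-1) + p(0) r + q(0) = 0, i.e. r^2 + (p(0) - 1) r + q(0) = 0, i.e. r^2 - 2 r - 8 = 0.
Discriminant: (-2)^2 - 4(-8) = 36, so r = (2 ± 6)/2.
Solving: r_1 = 4, r_2 = -2.

indicial: r^2 - 2 r - 8 = 0; roots r_1 = 4, r_2 = -2


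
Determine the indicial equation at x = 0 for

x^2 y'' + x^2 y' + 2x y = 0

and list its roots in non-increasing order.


Divide by x^2 to reach normal form y'' + P_1(x) y' + P_2(x) y = 0 with P_1(x) = 1 and P_2(x) = 2/x.
x = 0 is a singular point because the y-coefficient 2/x has a pole at x = 0.
It is a regular singular point because x P_1(x) = p(x) = x and x^2 P_2(x) = q(x) = 2x are polynomials, hence analytic at x = 0.
p(0) = 0,  q(0) = 0.
Indicial equation: r(r-1) + p(0) r + q(0) = 0, i.e. r^2 + (p(0) - 1) r + q(0) = 0, i.e. r^2 - 1 r = 0.
Discriminant: (-1)^2 - 4(0) = 1, so r = (1 ± 1)/2.
Solving: r_1 = 1, r_2 = 0.

indicial: r^2 - 1 r = 0; roots r_1 = 1, r_2 = 0


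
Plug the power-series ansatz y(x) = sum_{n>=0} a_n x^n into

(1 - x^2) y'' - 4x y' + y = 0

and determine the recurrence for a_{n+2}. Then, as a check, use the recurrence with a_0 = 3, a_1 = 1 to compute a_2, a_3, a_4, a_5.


Substitute y = sum_n a_n x^n.
(1 - 1 x^2) y'' contributes (n+2)(n+1) a_{n+2} - n(n-1) a_n at x^n.
-4 x y'(x) contributes -4 n a_n at x^n.
y(x) contributes 1 a_n at x^n.
Matching x^n: (n+2)(n+1) a_{n+2} + (-n(n-1) - 4 n + 1) a_n = 0.
Thus a_{n+2} = (n(n-1) + 4 n - 1) / ((n+1)(n+2)) * a_n.

Check with a_0 = 3, a_1 = 1 (apply the recurrence for n = 0, 1, 2, 3): a_0 = 3, a_1 = 1, a_2 = -3/2, a_3 = 1/2, a_4 = -9/8, a_5 = 17/40.

a_(n+2) = (n(n-1) + 4 n - 1) / ((n+1)(n+2)) * a_n; check: a_0 = 3, a_1 = 1, a_2 = -3/2, a_3 = 1/2, a_4 = -9/8, a_5 = 17/40


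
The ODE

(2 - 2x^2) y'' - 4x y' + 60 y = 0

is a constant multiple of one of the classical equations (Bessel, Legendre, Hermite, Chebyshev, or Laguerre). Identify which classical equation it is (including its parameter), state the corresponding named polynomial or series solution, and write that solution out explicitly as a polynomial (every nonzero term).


All three coefficients share the factor 2; dividing through by 2 gives  (1 - x^2) y'' - 2x y' + 30 y = 0.
This matches the Legendre equation (1 - x^2) y'' - 2x y' + n(n+1) y = 0 (note the -2x y' term) with n(n+1) = 30, so n = 5; the polynomial solution is P_5(x).
With y = sum_k a_k x^k, matching x^k gives (k+2)(k+1) a_{k+2} = [k(k+1) - n(n+1)] a_k = (k - 5)(k + 6) a_k. The right side vanishes at k = 5, so the series with the parity of 5 terminates at degree 5.
Standard normalization (P_n(1) = 1): leading coefficient (2n)!/(2^n (n!)^2) = 3628800/(32*14400) = 63/8, so a_5 = 63/8. Work downward with a_k = (k+1)(k+2) a_{k+2} / ((k - 5)(k + 6)):
  a_3 = (4)(5)(63/8) / ((3 - 5)(3 + 6)) = (315/2)/(-18) = -35/4
  a_1 = (2)(3)(-35/4) / ((1 - 5)(1 + 6)) = (-105/2)/(-28) = 15/8
Hence P_5(x) = 63 x^5/8 - 35 x^3/4 + 15 x/8.

P_5(x); series = 63 x^5/8 - 35 x^3/4 + 15 x/8


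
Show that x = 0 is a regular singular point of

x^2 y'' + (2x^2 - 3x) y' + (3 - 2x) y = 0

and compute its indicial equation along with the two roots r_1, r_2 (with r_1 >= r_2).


Divide by x^2 to reach normal form y'' + P_1(x) y' + P_2(x) y = 0 with P_1(x) = 2 - 3/x and P_2(x) = -2/x + 3/x^2.
x = 0 is a singular point because the y'-coefficient 2 - 3/x has a pole at x = 0 and the y-coefficient -2/x + 3/x^2 has a pole at x = 0.
It is a regular singular point because x P_1(x) = p(x) = 2x - 3 and x^2 P_2(x) = q(x) = 3 - 2x are polynomials, hence analytic at x = 0.
p(0) = -3,  q(0) = 3.
Indicial equation: r(r-1) + p(0) r + q(0) = 0, i.e. r^2 + (p(0) - 1) r + q(0) = 0, i.e. r^2 - 4 r + 3 = 0.
Discriminant: (-4)^2 - 4(3) = 4, so r = (4 ± 2)/2.
Solving: r_1 = 3, r_2 = 1.

indicial: r^2 - 4 r + 3 = 0; roots r_1 = 3, r_2 = 1


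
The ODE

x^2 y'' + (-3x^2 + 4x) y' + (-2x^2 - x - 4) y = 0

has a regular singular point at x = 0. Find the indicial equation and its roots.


Divide by x^2 to reach normal form y'' + P_1(x) y' + P_2(x) y = 0 with P_1(x) = -3 + 4/x and P_2(x) = -2 - 1/x - 4/x^2.
x = 0 is a singular point because the y'-coefficient -3 + 4/x has a pole at x = 0 and the y-coefficient -2 - 1/x - 4/x^2 has a pole at x = 0.
It is a regular singular point because x P_1(x) = p(x) = 4 - 3x and x^2 P_2(x) = q(x) = -2x^2 - x - 4 are polynomials, hence analytic at x = 0.
p(0) = 4,  q(0) = -4.
Indicial equation: r(r-1) + p(0) r + q(0) = 0, i.e. r^2 + (p(0) - 1) r + q(0) = 0, i.e. r^2 + 3 r - 4 = 0.
Discriminant: (3)^2 - 4(-4) = 25, so r = (-3 ± 5)/2.
Solving: r_1 = 1, r_2 = -4.

indicial: r^2 + 3 r - 4 = 0; roots r_1 = 1, r_2 = -4


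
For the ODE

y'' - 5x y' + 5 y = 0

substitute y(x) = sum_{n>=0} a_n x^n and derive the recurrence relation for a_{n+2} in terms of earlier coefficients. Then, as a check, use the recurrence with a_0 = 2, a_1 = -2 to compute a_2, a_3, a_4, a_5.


Substitute y = sum_n a_n x^n.
y''(x) has coefficient (n+2)(n+1) a_{n+2} at x^n;
-5 x y'(x) has coefficient -5 n a_n at x^n (shift);
5 y(x) has coefficient 5 a_n at x^n.
Matching x^n: (n+2)(n+1) a_{n+2} + (-5n + 5) a_n = 0.
Thus a_{n+2} = (5n - 5) / ((n+1)(n+2)) * a_n.

Check with a_0 = 2, a_1 = -2 (apply the recurrence for n = 0, 1, 2, 3): a_0 = 2, a_1 = -2, a_2 = -5, a_3 = 0, a_4 = -25/12, a_5 = 0.

a_(n+2) = (5n - 5) / ((n+1)(n+2)) * a_n; check: a_0 = 2, a_1 = -2, a_2 = -5, a_3 = 0, a_4 = -25/12, a_5 = 0


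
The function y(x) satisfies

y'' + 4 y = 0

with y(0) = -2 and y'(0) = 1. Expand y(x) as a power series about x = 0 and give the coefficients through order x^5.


Ansatz: y(x) = sum_{n>=0} a_n x^n, so y'(x) = sum_{n>=1} n a_n x^(n-1) and y''(x) = sum_{n>=2} n(n-1) a_n x^(n-2).
Substitute into P(x) y'' + Q(x) y' + R(x) y = 0 with P(x) = 1, Q(x) = 0, R(x) = 4, and match powers of x.
Initial conditions: a_0 = -2, a_1 = 1.
Setting the coefficient of each power of x to zero and solving order by order (substituting the coefficients already found):
  x^0: 2 a_2 + 4 a_0 = 0  ->  2 a_2 = -4 a_0 = 8  ->  a_2 = 4
  x^1: 6 a_3 + 4 a_1 = 0  ->  6 a_3 = -4 a_1 = -4  ->  a_3 = -2/3
  x^2: 12 a_4 + 4 a_2 = 0  ->  12 a_4 = -4 a_2 = -16  ->  a_4 = -4/3
  x^3: 20 a_5 + 4 a_3 = 0  ->  20 a_5 = -4 a_3 = 8/3  ->  a_5 = 2/15
Truncated series: y(x) = -2 + x + 4 x^2 - (2/3) x^3 - (4/3) x^4 + (2/15) x^5 + O(x^6).

a_0 = -2; a_1 = 1; a_2 = 4; a_3 = -2/3; a_4 = -4/3; a_5 = 2/15


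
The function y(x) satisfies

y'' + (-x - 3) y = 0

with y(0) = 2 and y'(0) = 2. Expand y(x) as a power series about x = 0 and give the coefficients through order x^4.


Ansatz: y(x) = sum_{n>=0} a_n x^n, so y'(x) = sum_{n>=1} n a_n x^(n-1) and y''(x) = sum_{n>=2} n(n-1) a_n x^(n-2).
Substitute into P(x) y'' + Q(x) y' + R(x) y = 0 with P(x) = 1, Q(x) = 0, R(x) = -x - 3, and match powers of x.
Initial conditions: a_0 = 2, a_1 = 2.
Setting the coefficient of each power of x to zero and solving order by order (substituting the coefficients already found):
  x^0: 2 a_2 - 3 a_0 = 0  ->  2 a_2 = 3 a_0 = 6  ->  a_2 = 3
  x^1: 6 a_3 - 3 a_1 - a_0 = 0  ->  6 a_3 = 3 a_1 + a_0 = 8  ->  a_3 = 4/3
  x^2: 12 a_4 - 3 a_2 - a_1 = 0  ->  12 a_4 = 3 a_2 + a_1 = 11  ->  a_4 = 11/12
Truncated series: y(x) = 2 + 2 x + 3 x^2 + (4/3) x^3 + (11/12) x^4 + O(x^5).

a_0 = 2; a_1 = 2; a_2 = 3; a_3 = 4/3; a_4 = 11/12


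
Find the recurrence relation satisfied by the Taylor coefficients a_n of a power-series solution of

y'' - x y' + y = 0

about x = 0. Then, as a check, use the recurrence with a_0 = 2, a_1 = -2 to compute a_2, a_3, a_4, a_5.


Substitute y = sum_n a_n x^n.
y''(x) has coefficient (n+2)(n+1) a_{n+2} at x^n;
-x y'(x) has coefficient -n a_n at x^n (shift);
y(x) has coefficient 1 a_n at x^n.
Matching x^n: (n+2)(n+1) a_{n+2} + (-n + 1) a_n = 0.
Thus a_{n+2} = (n - 1) / ((n+1)(n+2)) * a_n.

Check with a_0 = 2, a_1 = -2 (apply the recurrence for n = 0, 1, 2, 3): a_0 = 2, a_1 = -2, a_2 = -1, a_3 = 0, a_4 = -1/12, a_5 = 0.

a_(n+2) = (n - 1) / ((n+1)(n+2)) * a_n; check: a_0 = 2, a_1 = -2, a_2 = -1, a_3 = 0, a_4 = -1/12, a_5 = 0


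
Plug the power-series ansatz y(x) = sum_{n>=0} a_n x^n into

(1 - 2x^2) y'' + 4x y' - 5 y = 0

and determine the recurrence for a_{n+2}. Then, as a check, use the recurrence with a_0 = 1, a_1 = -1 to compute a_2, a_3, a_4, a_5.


Substitute y = sum_n a_n x^n.
(1 - 2 x^2) y'' contributes (n+2)(n+1) a_{n+2} - 2 n(n-1) a_n at x^n.
4 x y'(x) contributes 4 n a_n at x^n.
-5 y(x) contributes -5 a_n at x^n.
Matching x^n: (n+2)(n+1) a_{n+2} + (-2 n(n-1) + 4 n - 5) a_n = 0.
Thus a_{n+2} = (2 n(n-1) - 4 n + 5) / ((n+1)(n+2)) * a_n.

Check with a_0 = 1, a_1 = -1 (apply the recurrence for n = 0, 1, 2, 3): a_0 = 1, a_1 = -1, a_2 = 5/2, a_3 = -1/6, a_4 = 5/24, a_5 = -1/24.

a_(n+2) = (2 n(n-1) - 4 n + 5) / ((n+1)(n+2)) * a_n; check: a_0 = 1, a_1 = -1, a_2 = 5/2, a_3 = -1/6, a_4 = 5/24, a_5 = -1/24


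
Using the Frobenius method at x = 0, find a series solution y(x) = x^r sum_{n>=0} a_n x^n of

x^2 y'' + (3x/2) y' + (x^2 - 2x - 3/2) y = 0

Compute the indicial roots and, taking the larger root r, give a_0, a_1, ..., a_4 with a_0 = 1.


Write in Frobenius form y'' + (p(x)/x) y' + (q(x)/x^2) y = 0:
  p(x) = 3/2,  q(x) = x^2 - 2x - 3/2.
Indicial equation: r(r-1) + (3/2) r + (-3/2) = 0 -> roots r_1 = 1, r_2 = -3/2.
Take r = r_1 = 1. Let y(x) = x^r sum_{n>=0} a_n x^n with a_0 = 1.
Substitute y = x^r sum a_n x^n and match x^{r+n}. The recurrence is
  D(n) a_n - 2 a_{n-1} + 1 a_{n-2} = 0,  where D(n) = (r+n)(r+n-1) + (3/2)(r+n) + (-3/2).
  a_n = [2 a_{n-1} - 1 a_{n-2}] / D(n).
Since the indicial polynomial factors as (r - r_1)(r - r_2), D(n) = (r_1 + n - r_1)(r_1 + n - r_2) = n(n + 5/2).
Evaluating step by step (a_0 = 1):
  n = 1: D(1) = 1(1 + 5/2) = 7/2; numerator = 2(1) = 2; a_1 = (2)/(7/2) = 4/7
  n = 2: D(2) = 2(2 + 5/2) = 9; numerator = 2(4/7) - 1(1) = 1/7; a_2 = (1/7)/(9) = 1/63
  n = 3: D(3) = 3(3 + 5/2) = 33/2; numerator = 2(1/63) - 1(4/7) = -34/63; a_3 = (-34/63)/(33/2) = -68/2079
  n = 4: D(4) = 4(4 + 5/2) = 26; numerator = 2(-68/2079) - 1(1/63) = -169/2079; a_4 = (-169/2079)/(26) = -13/4158

r = 1; a_0 = 1; a_1 = 4/7; a_2 = 1/63; a_3 = -68/2079; a_4 = -13/4158


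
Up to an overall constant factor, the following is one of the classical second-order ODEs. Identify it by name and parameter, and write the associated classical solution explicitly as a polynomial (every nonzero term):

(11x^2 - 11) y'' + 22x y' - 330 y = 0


All three coefficients share the factor -11; dividing through by -11 gives  (1 - x^2) y'' - 2x y' + 30 y = 0.
This matches the Legendre equation (1 - x^2) y'' - 2x y' + n(n+1) y = 0 (note the -2x y' term) with n(n+1) = 30, so n = 5; the polynomial solution is P_5(x).
With y = sum_k a_k x^k, matching x^k gives (k+2)(k+1) a_{k+2} = [k(k+1) - n(n+1)] a_k = (k - 5)(k + 6) a_k. The right side vanishes at k = 5, so the series with the parity of 5 terminates at degree 5.
Standard normalization (P_n(1) = 1): leading coefficient (2n)!/(2^n (n!)^2) = 3628800/(32*14400) = 63/8, so a_5 = 63/8. Work downward with a_k = (k+1)(k+2) a_{k+2} / ((k - 5)(k + 6)):
  a_3 = (4)(5)(63/8) / ((3 - 5)(3 + 6)) = (315/2)/(-18) = -35/4
  a_1 = (2)(3)(-35/4) / ((1 - 5)(1 + 6)) = (-105/2)/(-28) = 15/8
Hence P_5(x) = 63 x^5/8 - 35 x^3/4 + 15 x/8.

P_5(x); series = 63 x^5/8 - 35 x^3/4 + 15 x/8


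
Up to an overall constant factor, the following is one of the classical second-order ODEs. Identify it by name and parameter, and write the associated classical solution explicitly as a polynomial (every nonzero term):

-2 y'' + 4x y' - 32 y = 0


All three coefficients share the factor -2; dividing through by -2 gives  y'' - 2x y' + 16 y = 0.
This matches the Hermite equation y'' - 2x y' + 2n y = 0 with 2n = 16, so n = 8; the polynomial solution is H_8(x).
With y = sum_k a_k x^k, matching x^k gives (k+2)(k+1) a_{k+2} = 2(k - n) a_k = 2(k - 8) a_k. The right side vanishes at k = 8, so the series with the parity of 8 terminates at degree 8.
Standard normalization: leading coefficient of H_n is 2^n, so a_8 = 2^8 = 256. Work downward with a_k = (k+1)(k+2) a_{k+2} / (2(k - n)):
  a_6 = (7)(8)(256) / (2(6 - 8)) = 14336/(-4) = -3584
  a_4 = (5)(6)(-3584) / (2(4 - 8)) = -107520/(-8) = 13440
  a_2 = (3)(4)(13440) / (2(2 - 8)) = 161280/(-12) = -13440
  a_0 = (1)(2)(-13440) / (2(0 - 8)) = -26880/(-16) = 1680
Hence H_8(x) = 256 x^8 - 3584 x^6 + 13440 x^4 - 13440 x^2 + 1680.

H_8(x); series = 256 x^8 - 3584 x^6 + 13440 x^4 - 13440 x^2 + 1680


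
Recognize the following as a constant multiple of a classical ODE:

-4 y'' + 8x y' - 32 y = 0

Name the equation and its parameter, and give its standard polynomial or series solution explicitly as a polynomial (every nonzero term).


All three coefficients share the factor -4; dividing through by -4 gives  y'' - 2x y' + 8 y = 0.
This matches the Hermite equation y'' - 2x y' + 2n y = 0 with 2n = 8, so n = 4; the polynomial solution is H_4(x).
With y = sum_k a_k x^k, matching x^k gives (k+2)(k+1) a_{k+2} = 2(k - n) a_k = 2(k - 4) a_k. The right side vanishes at k = 4, so the series with the parity of 4 terminates at degree 4.
Standard normalization: leading coefficient of H_n is 2^n, so a_4 = 2^4 = 16. Work downward with a_k = (k+1)(k+2) a_{k+2} / (2(k - n)):
  a_2 = (3)(4)(16) / (2(2 - 4)) = 192/(-4) = -48
  a_0 = (1)(2)(-48) / (2(0 - 4)) = -96/(-8) = 12
Hence H_4(x) = 16 x^4 - 48 x^2 + 12.

H_4(x); series = 16 x^4 - 48 x^2 + 12


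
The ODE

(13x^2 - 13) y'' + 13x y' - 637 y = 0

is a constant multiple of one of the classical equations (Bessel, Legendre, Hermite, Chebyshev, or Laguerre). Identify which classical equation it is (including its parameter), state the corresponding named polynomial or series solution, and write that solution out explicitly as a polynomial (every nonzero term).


All three coefficients share the factor -13; dividing through by -13 gives  (1 - x^2) y'' - x y' + 49 y = 0.
This matches the Chebyshev equation (1 - x^2) y'' - x y' + n^2 y = 0 (note the -x y' term, not -2x y') with n^2 = 49, so n = 7; the polynomial solution is T_7(x).
With y = sum_k a_k x^k, matching x^k gives (k+2)(k+1) a_{k+2} = (k^2 - n^2) a_k = (k - 7)(k + 7) a_k. The right side vanishes at k = 7, so the series with the parity of 7 terminates at degree 7.
Standard normalization: leading coefficient of T_n is 2^(n-1), so a_7 = 2^6 = 64. Work downward with a_k = (k+1)(k+2) a_{k+2} / ((k - 7)(k + 7)):
  a_5 = (6)(7)(64) / ((5 - 7)(5 + 7)) = 2688/(-24) = -112
  a_3 = (4)(5)(-112) / ((3 - 7)(3 + 7)) = -2240/(-40) = 56
  a_1 = (2)(3)(56) / ((1 - 7)(1 + 7)) = 336/(-48) = -7
Hence T_7(x) = 64 x^7 - 112 x^5 + 56 x^3 - 7 x.

T_7(x); series = 64 x^7 - 112 x^5 + 56 x^3 - 7 x


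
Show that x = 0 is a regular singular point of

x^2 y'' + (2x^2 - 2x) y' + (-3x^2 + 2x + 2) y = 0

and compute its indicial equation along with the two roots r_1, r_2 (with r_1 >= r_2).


Divide by x^2 to reach normal form y'' + P_1(x) y' + P_2(x) y = 0 with P_1(x) = 2 - 2/x and P_2(x) = -3 + 2/x + 2/x^2.
x = 0 is a singular point because the y'-coefficient 2 - 2/x has a pole at x = 0 and the y-coefficient -3 + 2/x + 2/x^2 has a pole at x = 0.
It is a regular singular point because x P_1(x) = p(x) = 2x - 2 and x^2 P_2(x) = q(x) = -3x^2 + 2x + 2 are polynomials, hence analytic at x = 0.
p(0) = -2,  q(0) = 2.
Indicial equation: r(r-1) + p(0) r + q(0) = 0, i.e. r^2 + (p(0) - 1) r + q(0) = 0, i.e. r^2 - 3 r + 2 = 0.
Discriminant: (-3)^2 - 4(2) = 1, so r = (3 ± 1)/2.
Solving: r_1 = 2, r_2 = 1.

indicial: r^2 - 3 r + 2 = 0; roots r_1 = 2, r_2 = 1


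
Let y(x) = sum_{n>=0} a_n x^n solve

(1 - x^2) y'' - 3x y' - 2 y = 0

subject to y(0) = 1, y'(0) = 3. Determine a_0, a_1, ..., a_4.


Ansatz: y(x) = sum_{n>=0} a_n x^n, so y'(x) = sum_{n>=1} n a_n x^(n-1) and y''(x) = sum_{n>=2} n(n-1) a_n x^(n-2).
Substitute into P(x) y'' + Q(x) y' + R(x) y = 0 with P(x) = 1 - x^2, Q(x) = -3x, R(x) = -2, and match powers of x.
Initial conditions: a_0 = 1, a_1 = 3.
Setting the coefficient of each power of x to zero and solving order by order (substituting the coefficients already found):
  x^0: 2 a_2 - 2 a_0 = 0  ->  2 a_2 = 2 a_0 = 2  ->  a_2 = 1
  x^1: 6 a_3 - 5 a_1 = 0  ->  6 a_3 = 5 a_1 = 15  ->  a_3 = 5/2
  x^2: 12 a_4 - 10 a_2 = 0  ->  12 a_4 = 10 a_2 = 10  ->  a_4 = 5/6
Truncated series: y(x) = 1 + 3 x + x^2 + (5/2) x^3 + (5/6) x^4 + O(x^5).

a_0 = 1; a_1 = 3; a_2 = 1; a_3 = 5/2; a_4 = 5/6


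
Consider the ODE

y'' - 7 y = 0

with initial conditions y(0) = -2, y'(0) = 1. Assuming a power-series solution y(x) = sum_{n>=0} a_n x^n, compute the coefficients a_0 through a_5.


Ansatz: y(x) = sum_{n>=0} a_n x^n, so y'(x) = sum_{n>=1} n a_n x^(n-1) and y''(x) = sum_{n>=2} n(n-1) a_n x^(n-2).
Substitute into P(x) y'' + Q(x) y' + R(x) y = 0 with P(x) = 1, Q(x) = 0, R(x) = -7, and match powers of x.
Initial conditions: a_0 = -2, a_1 = 1.
Setting the coefficient of each power of x to zero and solving order by order (substituting the coefficients already found):
  x^0: 2 a_2 - 7 a_0 = 0  ->  2 a_2 = 7 a_0 = -14  ->  a_2 = -7
  x^1: 6 a_3 - 7 a_1 = 0  ->  6 a_3 = 7 a_1 = 7  ->  a_3 = 7/6
  x^2: 12 a_4 - 7 a_2 = 0  ->  12 a_4 = 7 a_2 = -49  ->  a_4 = -49/12
  x^3: 20 a_5 - 7 a_3 = 0  ->  20 a_5 = 7 a_3 = 49/6  ->  a_5 = 49/120
Truncated series: y(x) = -2 + x - 7 x^2 + (7/6) x^3 - (49/12) x^4 + (49/120) x^5 + O(x^6).

a_0 = -2; a_1 = 1; a_2 = -7; a_3 = 7/6; a_4 = -49/12; a_5 = 49/120


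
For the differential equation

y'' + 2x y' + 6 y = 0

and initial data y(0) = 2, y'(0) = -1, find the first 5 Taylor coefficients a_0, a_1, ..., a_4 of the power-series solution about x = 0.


Ansatz: y(x) = sum_{n>=0} a_n x^n, so y'(x) = sum_{n>=1} n a_n x^(n-1) and y''(x) = sum_{n>=2} n(n-1) a_n x^(n-2).
Substitute into P(x) y'' + Q(x) y' + R(x) y = 0 with P(x) = 1, Q(x) = 2x, R(x) = 6, and match powers of x.
Initial conditions: a_0 = 2, a_1 = -1.
Setting the coefficient of each power of x to zero and solving order by order (substituting the coefficients already found):
  x^0: 2 a_2 + 6 a_0 = 0  ->  2 a_2 = -6 a_0 = -12  ->  a_2 = -6
  x^1: 6 a_3 + 8 a_1 = 0  ->  6 a_3 = -8 a_1 = 8  ->  a_3 = 4/3
  x^2: 12 a_4 + 10 a_2 = 0  ->  12 a_4 = -10 a_2 = 60  ->  a_4 = 5
Truncated series: y(x) = 2 - x - 6 x^2 + (4/3) x^3 + 5 x^4 + O(x^5).

a_0 = 2; a_1 = -1; a_2 = -6; a_3 = 4/3; a_4 = 5


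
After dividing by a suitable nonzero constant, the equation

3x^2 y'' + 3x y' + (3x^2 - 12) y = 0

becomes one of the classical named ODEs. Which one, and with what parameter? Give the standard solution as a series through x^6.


All three coefficients share the factor 3; dividing through by 3 gives  x^2 y'' + x y' + (x^2 - 4) y = 0.
This matches the Bessel equation x^2 y'' + x y' + (x^2 - nu^2) y = 0 with nu^2 = 4, so nu = 2; the solution bounded at x = 0 is J_2(x).
Frobenius at x = 0: indicial roots ±nu; for r = nu the recurrence k(k + 2nu) c_k = -c_{k-2} gives the standard series J_nu(x) = sum_{k>=0} (-1)^k / (k! (k+nu)!) (x/2)^(2k+nu). Evaluate the first 3 terms:
  k = 0: (-1)^0 / (0! * 2! * 2^2) x^2 = 1/(1*2*4) x^2 = (1/8) x^2
  k = 1: (-1)^1 / (1! * 3! * 2^4) x^4 = -1/(1*6*16) x^4 = (-1/96) x^4
  k = 2: (-1)^2 / (2! * 4! * 2^6) x^6 = 1/(2*24*64) x^6 = (1/3072) x^6
Hence J_2(x) = x^6/3072 - x^4/96 + x^2/8 + ....

J_2(x); series = x^6/3072 - x^4/96 + x^2/8


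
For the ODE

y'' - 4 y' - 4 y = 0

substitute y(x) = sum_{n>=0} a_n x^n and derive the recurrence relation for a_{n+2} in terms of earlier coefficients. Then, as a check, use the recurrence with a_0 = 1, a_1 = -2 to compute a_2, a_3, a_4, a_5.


Substitute y = sum_n a_n x^n.
y''(x) has coefficient (n+2)(n+1) a_{n+2} at x^n;
-4 y'(x) has coefficient -4 (n+1) a_{n+1} at x^n;
-4 y(x) has coefficient -4 a_n at x^n.
Matching x^n: (n+2)(n+1) a_{n+2} - 4 (n+1) a_{n+1} - 4 a_n = 0.
Thus a_{n+2} = [4 (n+1) a_{n+1} + 4 a_n] / ((n+1)(n+2)).

Check with a_0 = 1, a_1 = -2 (apply the recurrence for n = 0, 1, 2, 3): a_0 = 1, a_1 = -2, a_2 = -2, a_3 = -4, a_4 = -14/3, a_5 = -68/15.

a_(n+2) = [4 (n+1) a_(n+1) + 4 a_n] / ((n+1)(n+2)); check: a_0 = 1, a_1 = -2, a_2 = -2, a_3 = -4, a_4 = -14/3, a_5 = -68/15


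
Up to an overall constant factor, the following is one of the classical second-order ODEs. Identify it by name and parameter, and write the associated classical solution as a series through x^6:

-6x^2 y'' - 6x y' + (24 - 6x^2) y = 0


All three coefficients share the factor -6; dividing through by -6 gives  x^2 y'' + x y' + (x^2 - 4) y = 0.
This matches the Bessel equation x^2 y'' + x y' + (x^2 - nu^2) y = 0 with nu^2 = 4, so nu = 2; the solution bounded at x = 0 is J_2(x).
Frobenius at x = 0: indicial roots ±nu; for r = nu the recurrence k(k + 2nu) c_k = -c_{k-2} gives the standard series J_nu(x) = sum_{k>=0} (-1)^k / (k! (k+nu)!) (x/2)^(2k+nu). Evaluate the first 3 terms:
  k = 0: (-1)^0 / (0! * 2! * 2^2) x^2 = 1/(1*2*4) x^2 = (1/8) x^2
  k = 1: (-1)^1 / (1! * 3! * 2^4) x^4 = -1/(1*6*16) x^4 = (-1/96) x^4
  k = 2: (-1)^2 / (2! * 4! * 2^6) x^6 = 1/(2*24*64) x^6 = (1/3072) x^6
Hence J_2(x) = x^6/3072 - x^4/96 + x^2/8 + ....

J_2(x); series = x^6/3072 - x^4/96 + x^2/8


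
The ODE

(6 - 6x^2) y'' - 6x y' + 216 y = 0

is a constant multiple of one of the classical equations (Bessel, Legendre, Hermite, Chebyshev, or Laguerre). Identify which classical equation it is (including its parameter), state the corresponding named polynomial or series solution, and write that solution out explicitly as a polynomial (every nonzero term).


All three coefficients share the factor 6; dividing through by 6 gives  (1 - x^2) y'' - x y' + 36 y = 0.
This matches the Chebyshev equation (1 - x^2) y'' - x y' + n^2 y = 0 (note the -x y' term, not -2x y') with n^2 = 36, so n = 6; the polynomial solution is T_6(x).
With y = sum_k a_k x^k, matching x^k gives (k+2)(k+1) a_{k+2} = (k^2 - n^2) a_k = (k - 6)(k + 6) a_k. The right side vanishes at k = 6, so the series with the parity of 6 terminates at degree 6.
Standard normalization: leading coefficient of T_n is 2^(n-1), so a_6 = 2^5 = 32. Work downward with a_k = (k+1)(k+2) a_{k+2} / ((k - 6)(k + 6)):
  a_4 = (5)(6)(32) / ((4 - 6)(4 + 6)) = 960/(-20) = -48
  a_2 = (3)(4)(-48) / ((2 - 6)(2 + 6)) = -576/(-32) = 18
  a_0 = (1)(2)(18) / ((0 - 6)(0 + 6)) = 36/(-36) = -1
Hence T_6(x) = 32 x^6 - 48 x^4 + 18 x^2 - 1.

T_6(x); series = 32 x^6 - 48 x^4 + 18 x^2 - 1


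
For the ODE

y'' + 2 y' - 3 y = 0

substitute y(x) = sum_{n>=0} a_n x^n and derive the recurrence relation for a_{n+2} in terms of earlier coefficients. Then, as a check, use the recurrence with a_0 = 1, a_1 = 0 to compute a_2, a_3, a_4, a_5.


Substitute y = sum_n a_n x^n.
y''(x) has coefficient (n+2)(n+1) a_{n+2} at x^n;
2 y'(x) has coefficient 2 (n+1) a_{n+1} at x^n;
-3 y(x) has coefficient -3 a_n at x^n.
Matching x^n: (n+2)(n+1) a_{n+2} + 2 (n+1) a_{n+1} - 3 a_n = 0.
Thus a_{n+2} = [-2 (n+1) a_{n+1} + 3 a_n] / ((n+1)(n+2)).

Check with a_0 = 1, a_1 = 0 (apply the recurrence for n = 0, 1, 2, 3): a_0 = 1, a_1 = 0, a_2 = 3/2, a_3 = -1, a_4 = 7/8, a_5 = -1/2.

a_(n+2) = [-2 (n+1) a_(n+1) + 3 a_n] / ((n+1)(n+2)); check: a_0 = 1, a_1 = 0, a_2 = 3/2, a_3 = -1, a_4 = 7/8, a_5 = -1/2


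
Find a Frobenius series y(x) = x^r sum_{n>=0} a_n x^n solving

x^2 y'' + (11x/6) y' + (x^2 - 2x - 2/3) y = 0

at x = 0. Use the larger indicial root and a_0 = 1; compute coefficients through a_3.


Write in Frobenius form y'' + (p(x)/x) y' + (q(x)/x^2) y = 0:
  p(x) = 11/6,  q(x) = x^2 - 2x - 2/3.
Indicial equation: r(r-1) + (11/6) r + (-2/3) = 0 -> roots r_1 = 1/2, r_2 = -4/3.
Take r = r_1 = 1/2. Let y(x) = x^r sum_{n>=0} a_n x^n with a_0 = 1.
Substitute y = x^r sum a_n x^n and match x^{r+n}. The recurrence is
  D(n) a_n - 2 a_{n-1} + 1 a_{n-2} = 0,  where D(n) = (r+n)(r+n-1) + (11/6)(r+n) + (-2/3).
  a_n = [2 a_{n-1} - 1 a_{n-2}] / D(n).
Since the indicial polynomial factors as (r - r_1)(r - r_2), D(n) = (r_1 + n - r_1)(r_1 + n - r_2) = n(n + 11/6).
Evaluating step by step (a_0 = 1):
  n = 1: D(1) = 1(1 + 11/6) = 17/6; numerator = 2(1) = 2; a_1 = (2)/(17/6) = 12/17
  n = 2: D(2) = 2(2 + 11/6) = 23/3; numerator = 2(12/17) - 1(1) = 7/17; a_2 = (7/17)/(23/3) = 21/391
  n = 3: D(3) = 3(3 + 11/6) = 29/2; numerator = 2(21/391) - 1(12/17) = -234/391; a_3 = (-234/391)/(29/2) = -468/11339

r = 1/2; a_0 = 1; a_1 = 12/17; a_2 = 21/391; a_3 = -468/11339
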